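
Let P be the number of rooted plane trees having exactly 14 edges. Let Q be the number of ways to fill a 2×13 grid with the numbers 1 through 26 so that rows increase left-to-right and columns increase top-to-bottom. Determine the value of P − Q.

1931540

Rooted ordered trees with n edges are counted by C_n; here n = 14. So P = C_14 = 2674440.
Standard Young tableaux of shape 2×n are counted by C_n; here n = 13. So Q = C_13 = 742900.
P − Q = 2674440 − 742900 = 1931540.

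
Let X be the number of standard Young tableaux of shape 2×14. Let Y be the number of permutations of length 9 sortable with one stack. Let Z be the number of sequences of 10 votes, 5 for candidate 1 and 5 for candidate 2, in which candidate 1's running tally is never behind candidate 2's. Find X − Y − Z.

By the hook-length formula (or a Dyck-path bijection), SYT of shape 2×14 number C_14. So X = C_14 = 2674440.
Stack-sortable permutations are exactly the 231-avoiding ones, counted by C_n; here n = 9. So Y = C_9 = 4862.
Reading a vote for the leader as '(' and for the other as ')' turns such a sequence into a balanced string of 5 pairs, so the count is C_5. So Z = C_5 = 42.
X − Y − Z = 2674440 − 4862 − 42 = 2669536.

2669536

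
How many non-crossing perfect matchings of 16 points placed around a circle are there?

1430

Pairing 16 circle points by 8 non-crossing chords gives C_8 matchings.
C_8 = 1430.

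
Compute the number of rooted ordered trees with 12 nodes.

58786

Rooted ordered (plane) trees on m nodes have m−1 edges and are counted by C_{m−1}; m = 12 gives C_11.
C_11 = C(22,11)/12 = 705432/12 = 58786.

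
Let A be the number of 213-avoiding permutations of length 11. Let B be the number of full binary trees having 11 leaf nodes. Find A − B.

Permutations of [n] avoiding any single length-3 pattern are counted by C_n; here n = 11. So A = C_11 = 58786.
A full binary tree with L leaves has L−1 internal nodes and is counted by C_{L−1}; L = 11 gives C_10. So B = C_10 = 16796.
A − B = 58786 − 16796 = 41990.

41990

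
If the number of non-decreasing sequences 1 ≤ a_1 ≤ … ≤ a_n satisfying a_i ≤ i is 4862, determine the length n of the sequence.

9

Such sub-staircase sequences of length n are counted by C_n, and C_9 = 4862.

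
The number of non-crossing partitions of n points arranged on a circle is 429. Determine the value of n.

Non-crossing partitions of [n] are counted by C_n. The Catalan number equal to 429 is C_7.

7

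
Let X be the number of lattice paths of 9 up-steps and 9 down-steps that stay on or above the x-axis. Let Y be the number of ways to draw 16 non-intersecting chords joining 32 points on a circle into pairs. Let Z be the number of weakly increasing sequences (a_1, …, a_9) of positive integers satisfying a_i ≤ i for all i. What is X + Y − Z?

35357670

Paths of 9 up- and 9 down-steps that never dip below the axis are Dyck paths; their count is C_9. So X = C_9 = 4862.
Non-crossing perfect matchings of 2n points on a circle are counted by C_n; with 32 points, n = 16. So Y = C_16 = 35357670.
Weakly increasing sequences with a_i ≤ i biject with Dyck paths of semilength 9, so there are C_9. So Z = C_9 = 4862.
X + Y − Z = 4862 + 35357670 − 4862 = 35357670.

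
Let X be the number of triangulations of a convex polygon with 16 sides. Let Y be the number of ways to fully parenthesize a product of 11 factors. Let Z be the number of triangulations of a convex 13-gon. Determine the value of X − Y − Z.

Triangulations of a convex m-gon are counted by C_{m−2}; with m = 16 this is C_14. So X = C_14 = 2674440.
Ways to associate a product of 11 factors correspond to binary trees on 11 leaves, so the count is C_10. So Y = C_10 = 16796.
Triangulations of a convex m-gon are counted by C_{m−2}; with m = 13 this is C_11. So Z = C_11 = 58786.
X − Y − Z = 2674440 − 16796 − 58786 = 2598858.

2598858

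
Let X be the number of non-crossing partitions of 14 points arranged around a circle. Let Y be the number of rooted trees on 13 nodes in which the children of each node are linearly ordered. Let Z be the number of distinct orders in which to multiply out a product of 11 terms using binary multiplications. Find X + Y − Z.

Non-crossing partitions of an n-element set are counted by C_n; here n = 14. So X = C_14 = 2674440.
A rooted plane tree on 13 nodes has 12 edges, and such trees are counted by C_12. So Y = C_12 = 208012.
Ways to associate a product of 11 factors correspond to binary trees on 11 leaves, so the count is C_10. So Z = C_10 = 16796.
X + Y − Z = 2674440 + 208012 − 16796 = 2865656.

2865656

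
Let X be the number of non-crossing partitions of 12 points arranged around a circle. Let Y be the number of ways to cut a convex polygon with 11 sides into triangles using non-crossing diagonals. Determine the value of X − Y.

Non-crossing partitions of an n-element set are counted by C_n; here n = 12. So X = C_12 = 208012.
Triangulations of a convex m-gon are counted by C_{m−2}; with m = 11 this is C_9. So Y = C_9 = 4862.
X − Y = 208012 − 4862 = 203150.

203150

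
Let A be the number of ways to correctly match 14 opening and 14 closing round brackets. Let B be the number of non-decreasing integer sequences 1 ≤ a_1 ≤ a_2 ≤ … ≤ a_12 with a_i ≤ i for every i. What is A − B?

2466428

Balanced strings of n pairs of brackets are counted by C_n; here n = 14. So A = C_14 = 2674440.
Such sub-staircase sequences of length n are counted by C_n; here n = 12. So B = C_12 = 208012.
A − B = 2674440 − 208012 = 2466428.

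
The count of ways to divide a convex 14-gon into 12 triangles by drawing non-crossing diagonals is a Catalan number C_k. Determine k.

12

A convex 14-gon is triangulated into 12 triangles, and the number of such triangulations is the Catalan number C_{14−2} = C_12.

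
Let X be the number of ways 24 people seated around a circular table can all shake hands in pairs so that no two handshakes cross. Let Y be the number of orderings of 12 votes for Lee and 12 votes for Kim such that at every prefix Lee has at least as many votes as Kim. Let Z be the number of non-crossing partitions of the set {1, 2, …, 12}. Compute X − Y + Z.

Non-crossing handshake pairings of 2n people are counted by C_n; 24 people gives n = 12. So X = C_12 = 208012.
Reading a vote for the leader as '(' and for the other as ')' turns such a sequence into a balanced string of 12 pairs, so the count is C_12. So Y = C_12 = 208012.
Non-crossing partitions of an n-element set are counted by C_n; here n = 12. So Z = C_12 = 208012.
X − Y + Z = 208012 − 208012 + 208012 = 208012.

208012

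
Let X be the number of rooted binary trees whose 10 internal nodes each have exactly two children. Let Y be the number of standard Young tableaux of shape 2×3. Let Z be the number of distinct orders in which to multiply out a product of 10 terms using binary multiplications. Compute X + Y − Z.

The number of full binary trees on 10 internal nodes is the Catalan number C_10. So X = C_10 = 16796.
By the hook-length formula (or a Dyck-path bijection), SYT of shape 2×3 number C_3. So Y = C_3 = 5.
Parenthesizations of m factors correspond to full binary trees with m leaves, counted by C_{m−1}; m = 10 gives C_9. So Z = C_9 = 4862.
X + Y − Z = 16796 + 5 − 4862 = 11939.

11939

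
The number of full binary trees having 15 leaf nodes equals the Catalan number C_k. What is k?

14

Full binary trees with 15 leaves have 15−1 = 14 internal nodes, so there are C_14 of them.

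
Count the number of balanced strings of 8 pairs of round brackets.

1430

A balanced arrangement of 8 bracket pairs is a Dyck word of semilength 8, so the count is C_8.
C_8 = C_7 · 2(2·7+1)/(7+2) = 429 · 30/9 = 1430.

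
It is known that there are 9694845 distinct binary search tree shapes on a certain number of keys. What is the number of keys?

15

Binary search tree shapes on n keys are counted by C_n; 9694845 = C_15.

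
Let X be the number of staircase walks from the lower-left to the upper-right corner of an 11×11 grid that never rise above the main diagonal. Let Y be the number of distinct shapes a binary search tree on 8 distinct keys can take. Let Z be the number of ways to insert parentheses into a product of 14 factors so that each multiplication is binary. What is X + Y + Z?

Sub-diagonal monotone paths from (0,0) to (11,11) biject with Dyck paths of semilength 11, giving C_11. So X = C_11 = 58786.
Rooted binary trees with 8 nodes (each child slot possibly empty) number C_8. So Y = C_8 = 1430.
Ways to associate a product of 14 factors correspond to binary trees on 14 leaves, so the count is C_13. So Z = C_13 = 742900.
X + Y + Z = 58786 + 1430 + 742900 = 803116.

803116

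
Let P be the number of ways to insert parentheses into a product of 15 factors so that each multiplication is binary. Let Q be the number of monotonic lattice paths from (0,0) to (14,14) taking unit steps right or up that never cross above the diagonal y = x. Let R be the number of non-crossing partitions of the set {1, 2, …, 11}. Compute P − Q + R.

58786

Bracketing 15 factors into binary products is counted by C_{15−1} = C_14. So P = C_14 = 2674440.
Sub-diagonal monotone paths from (0,0) to (14,14) biject with Dyck paths of semilength 14, giving C_14. So Q = C_14 = 2674440.
The non-crossing partitions of [11] form a lattice of size C_11. So R = C_11 = 58786.
P − Q + R = 2674440 − 2674440 + 58786 = 58786.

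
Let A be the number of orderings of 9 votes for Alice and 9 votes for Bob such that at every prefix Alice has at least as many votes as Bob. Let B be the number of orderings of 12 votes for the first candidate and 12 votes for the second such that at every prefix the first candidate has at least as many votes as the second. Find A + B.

Reading a vote for the leader as '(' and for the other as ')' turns such a sequence into a balanced string of 9 pairs, so the count is C_9. So A = C_9 = 4862.
Reading a vote for the leader as '(' and for the other as ')' turns such a sequence into a balanced string of 12 pairs, so the count is C_12. So B = C_12 = 208012.
A + B = 4862 + 208012 = 212874.

212874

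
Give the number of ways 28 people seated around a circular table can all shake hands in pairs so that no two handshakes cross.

2674440

Non-crossing handshake pairings of 2n people are counted by C_n; 28 people gives n = 14.
C_14 = C(28,14)/15 = 40116600/15 = 2674440.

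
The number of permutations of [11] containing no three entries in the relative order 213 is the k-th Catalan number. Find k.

11

For any fixed pattern of length 3, the pattern-avoiding permutations of [11] number C_11.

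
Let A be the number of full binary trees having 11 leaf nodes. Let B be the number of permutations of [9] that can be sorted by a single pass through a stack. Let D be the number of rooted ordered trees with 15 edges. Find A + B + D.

Full binary trees with 11 leaves have 11−1 = 10 internal nodes, so there are C_10 of them. So A = C_10 = 16796.
Stack-sortable permutations are exactly the 231-avoiding ones, counted by C_n; here n = 9. So B = C_9 = 4862.
Rooted ordered trees with n edges are counted by C_n; here n = 15. So D = C_15 = 9694845.
A + B + D = 16796 + 4862 + 9694845 = 9716503.

9716503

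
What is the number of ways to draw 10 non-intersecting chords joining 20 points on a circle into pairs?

16796

Pairing 20 circle points by 10 non-crossing chords gives C_10 matchings.
C_10 = 16796.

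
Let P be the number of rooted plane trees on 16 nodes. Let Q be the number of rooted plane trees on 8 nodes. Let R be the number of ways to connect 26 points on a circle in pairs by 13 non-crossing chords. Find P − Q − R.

8951516

A rooted plane tree on 16 nodes has 15 edges, and such trees are counted by C_15. So P = C_15 = 9694845.
Rooted ordered (plane) trees on m nodes have m−1 edges and are counted by C_{m−1}; m = 8 gives C_7. So Q = C_7 = 429.
Non-crossing perfect matchings of 2n points on a circle are counted by C_n; with 26 points, n = 13. So R = C_13 = 742900.
P − Q − R = 9694845 − 429 − 742900 = 8951516.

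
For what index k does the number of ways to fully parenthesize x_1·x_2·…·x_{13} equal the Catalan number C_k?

12

Parenthesizations of m factors correspond to full binary trees with m leaves, counted by C_{m−1}; m = 13 gives C_12.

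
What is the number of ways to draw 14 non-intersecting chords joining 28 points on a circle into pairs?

2674440

Non-crossing perfect matchings of 2n points on a circle are counted by C_n; with 28 points, n = 14.
C_14 = C_13 · 2(2·13+1)/(13+2) = 742900 · 54/15 = 2674440.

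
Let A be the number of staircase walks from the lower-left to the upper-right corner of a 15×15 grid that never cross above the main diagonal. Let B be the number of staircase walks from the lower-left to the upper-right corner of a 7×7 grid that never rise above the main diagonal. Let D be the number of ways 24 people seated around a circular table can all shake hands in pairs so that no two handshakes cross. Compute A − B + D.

9902428

Monotone paths in an n×n grid that stay weakly below the diagonal are counted by C_n; here n = 15. So A = C_15 = 9694845.
Sub-diagonal monotone paths from (0,0) to (7,7) biject with Dyck paths of semilength 7, giving C_7. So B = C_7 = 429.
With 24 = 2·12 people, non-crossing handshake pairings are non-crossing perfect matchings on a circle, counted by C_12. So D = C_12 = 208012.
A − B + D = 9694845 − 429 + 208012 = 9902428.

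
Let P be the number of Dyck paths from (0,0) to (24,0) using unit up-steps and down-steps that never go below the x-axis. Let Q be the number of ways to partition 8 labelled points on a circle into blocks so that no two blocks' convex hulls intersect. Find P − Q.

Dyck paths of semilength n (length 2n) are counted by C_n; here n = 12. So P = C_12 = 208012.
The non-crossing partitions of [8] form a lattice of size C_8. So Q = C_8 = 1430.
P − Q = 208012 − 1430 = 206582.

206582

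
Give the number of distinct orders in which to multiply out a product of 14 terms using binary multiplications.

Bracketing 14 factors into binary products is counted by C_{14−1} = C_13.
C_13 = C(26,13)/14 = 10400600/14 = 742900.

742900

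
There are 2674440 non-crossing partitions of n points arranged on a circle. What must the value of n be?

14

Non-crossing partitions of [n] are counted by C_n, and C_14 = 2674440.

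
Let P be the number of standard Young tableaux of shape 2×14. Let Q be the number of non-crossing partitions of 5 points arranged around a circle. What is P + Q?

By the hook-length formula (or a Dyck-path bijection), SYT of shape 2×14 number C_14. So P = C_14 = 2674440.
Non-crossing partitions of an n-element set are counted by C_n; here n = 5. So Q = C_5 = 42.
P + Q = 2674440 + 42 = 2674482.

2674482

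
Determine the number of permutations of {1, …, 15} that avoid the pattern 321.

9694845

Permutations of [n] avoiding any single length-3 pattern are counted by C_n; here n = 15.
C_15 = C(30,15)/16 = 155117520/16 = 9694845.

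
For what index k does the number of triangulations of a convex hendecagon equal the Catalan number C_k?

The number of triangulations of an 11-gon is the Catalan number C_9 (index = sides − 2).

9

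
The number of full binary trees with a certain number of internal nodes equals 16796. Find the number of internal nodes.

10

Full binary trees with n internal nodes are counted by C_n; 16796 = C_10.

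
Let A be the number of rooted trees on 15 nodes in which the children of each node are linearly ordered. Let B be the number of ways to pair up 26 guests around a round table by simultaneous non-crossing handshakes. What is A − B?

1931540

A rooted plane tree on 15 nodes has 14 edges, and such trees are counted by C_14. So A = C_14 = 2674440.
With 26 = 2·13 people, non-crossing handshake pairings are non-crossing perfect matchings on a circle, counted by C_13. So B = C_13 = 742900.
A − B = 2674440 − 742900 = 1931540.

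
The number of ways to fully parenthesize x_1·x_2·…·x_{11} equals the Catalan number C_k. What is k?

Parenthesizations of m factors correspond to full binary trees with m leaves, counted by C_{m−1}; m = 11 gives C_10.

10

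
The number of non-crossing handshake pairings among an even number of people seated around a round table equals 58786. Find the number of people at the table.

22

Non-crossing handshake pairings of 2n people are counted by C_n. The Catalan number equal to 58786 is C_11.
So n = 11, and there are 2n = 22 people.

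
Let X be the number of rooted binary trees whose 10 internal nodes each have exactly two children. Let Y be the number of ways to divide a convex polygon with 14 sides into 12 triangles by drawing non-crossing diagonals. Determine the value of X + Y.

224808

Full binary trees with n internal nodes are counted by C_n; here n = 10. So X = C_10 = 16796.
The number of triangulations of a 14-gon is the Catalan number C_12 (index = sides − 2). So Y = C_12 = 208012.
X + Y = 16796 + 208012 = 224808.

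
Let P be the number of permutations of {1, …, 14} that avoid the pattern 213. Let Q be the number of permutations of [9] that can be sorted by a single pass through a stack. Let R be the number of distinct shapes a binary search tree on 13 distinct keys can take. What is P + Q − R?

Permutations of [n] avoiding any single length-3 pattern are counted by C_n; here n = 14. So P = C_14 = 2674440.
By Knuth's characterisation, the stack-sortable permutations of length 9 are the 231-avoiders, numbering C_9. So Q = C_9 = 4862.
Rooted binary trees with 13 nodes (each child slot possibly empty) number C_13. So R = C_13 = 742900.
P + Q − R = 2674440 + 4862 − 742900 = 1936402.

1936402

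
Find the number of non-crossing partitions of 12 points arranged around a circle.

The non-crossing partitions of [12] form a lattice of size C_12.
C_12 = C_11 · 2(2·11+1)/(11+2) = 58786 · 46/13 = 208012.

208012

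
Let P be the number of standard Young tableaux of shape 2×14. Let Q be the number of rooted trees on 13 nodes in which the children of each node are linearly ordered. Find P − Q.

Standard Young tableaux of shape 2×n are counted by C_n; here n = 14. So P = C_14 = 2674440.
A rooted plane tree on 13 nodes has 12 edges, and such trees are counted by C_12. So Q = C_12 = 208012.
P − Q = 2674440 − 208012 = 2466428.

2466428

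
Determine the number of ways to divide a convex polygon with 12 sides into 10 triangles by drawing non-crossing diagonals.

Triangulations of a convex m-gon are counted by C_{m−2}; with m = 12 this is C_10.
C_10 = C(20,10)/11 = 184756/11 = 16796.

16796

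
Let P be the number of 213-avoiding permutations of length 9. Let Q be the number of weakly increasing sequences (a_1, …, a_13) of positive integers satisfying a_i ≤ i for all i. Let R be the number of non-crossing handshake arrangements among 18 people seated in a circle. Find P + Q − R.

Permutations of [n] avoiding any single length-3 pattern are counted by C_n; here n = 9. So P = C_9 = 4862.
Weakly increasing sequences with a_i ≤ i biject with Dyck paths of semilength 13, so there are C_13. So Q = C_13 = 742900.
With 18 = 2·9 people, non-crossing handshake pairings are non-crossing perfect matchings on a circle, counted by C_9. So R = C_9 = 4862.
P + Q − R = 4862 + 742900 − 4862 = 742900.

742900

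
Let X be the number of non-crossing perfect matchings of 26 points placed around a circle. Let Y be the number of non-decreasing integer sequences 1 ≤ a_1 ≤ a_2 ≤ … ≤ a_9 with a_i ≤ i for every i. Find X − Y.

Non-crossing perfect matchings of 2n points on a circle are counted by C_n; with 26 points, n = 13. So X = C_13 = 742900.
Weakly increasing sequences with a_i ≤ i biject with Dyck paths of semilength 9, so there are C_9. So Y = C_9 = 4862.
X − Y = 742900 − 4862 = 738038.

738038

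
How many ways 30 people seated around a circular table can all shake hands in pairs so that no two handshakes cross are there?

9694845

Non-crossing handshake pairings of 2n people are counted by C_n; 30 people gives n = 15.
C_15 = C(30,15)/16 = 155117520/16 = 9694845.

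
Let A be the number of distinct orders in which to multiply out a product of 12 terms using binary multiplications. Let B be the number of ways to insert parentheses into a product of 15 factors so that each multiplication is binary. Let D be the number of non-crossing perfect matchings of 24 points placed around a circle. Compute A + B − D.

2525214

Parenthesizations of m factors correspond to full binary trees with m leaves, counted by C_{m−1}; m = 12 gives C_11. So A = C_11 = 58786.
Bracketing 15 factors into binary products is counted by C_{15−1} = C_14. So B = C_14 = 2674440.
Non-crossing perfect matchings of 2n points on a circle are counted by C_n; with 24 points, n = 12. So D = C_12 = 208012.
A + B − D = 58786 + 2674440 − 208012 = 2525214.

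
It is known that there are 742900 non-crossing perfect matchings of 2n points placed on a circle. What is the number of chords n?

13

Non-crossing pairings of 2n points on a circle are counted by C_n; 742900 = C_13.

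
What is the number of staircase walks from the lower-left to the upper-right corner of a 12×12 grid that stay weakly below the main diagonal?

Sub-diagonal monotone paths from (0,0) to (12,12) biject with Dyck paths of semilength 12, giving C_12.
C_12 = C(24,12)/13 = 2704156/13 = 208012.

208012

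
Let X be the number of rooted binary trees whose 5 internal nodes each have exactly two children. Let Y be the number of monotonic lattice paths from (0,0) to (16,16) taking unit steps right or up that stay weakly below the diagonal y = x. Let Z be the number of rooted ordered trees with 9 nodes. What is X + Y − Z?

35356282

The number of full binary trees on 5 internal nodes is the Catalan number C_5. So X = C_5 = 42.
Sub-diagonal monotone paths from (0,0) to (16,16) biject with Dyck paths of semilength 16, giving C_16. So Y = C_16 = 35357670.
Rooted ordered (plane) trees on m nodes have m−1 edges and are counted by C_{m−1}; m = 9 gives C_8. So Z = C_8 = 1430.
X + Y − Z = 42 + 35357670 − 1430 = 35356282.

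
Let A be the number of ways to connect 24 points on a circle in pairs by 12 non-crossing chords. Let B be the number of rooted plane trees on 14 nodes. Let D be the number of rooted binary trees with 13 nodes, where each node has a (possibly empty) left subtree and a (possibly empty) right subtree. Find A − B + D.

Non-crossing perfect matchings of 2n points on a circle are counted by C_n; with 24 points, n = 12. So A = C_12 = 208012.
Rooted ordered (plane) trees on m nodes have m−1 edges and are counted by C_{m−1}; m = 14 gives C_13. So B = C_13 = 742900.
Rooted binary trees with 13 nodes (each child slot possibly empty) number C_13. So D = C_13 = 742900.
A − B + D = 208012 − 742900 + 742900 = 208012.

208012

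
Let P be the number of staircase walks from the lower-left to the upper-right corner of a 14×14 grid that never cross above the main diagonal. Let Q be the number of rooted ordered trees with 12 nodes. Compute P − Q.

Monotone paths in an n×n grid that stay weakly below the diagonal are counted by C_n; here n = 14. So P = C_14 = 2674440.
A rooted plane tree on 12 nodes has 11 edges, and such trees are counted by C_11. So Q = C_11 = 58786.
P − Q = 2674440 − 58786 = 2615654.

2615654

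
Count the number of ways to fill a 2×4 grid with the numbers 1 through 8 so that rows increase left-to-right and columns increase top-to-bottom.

Standard Young tableaux of shape 2×n are counted by C_n; here n = 4.
C_4 = 14.

14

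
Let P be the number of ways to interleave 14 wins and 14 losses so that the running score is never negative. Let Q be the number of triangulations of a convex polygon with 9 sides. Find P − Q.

2674011

Ballot sequences with n votes each where one side never trails are Dyck words, counted by C_n; here n = 14. So P = C_14 = 2674440.
A convex 9-gon is triangulated into 7 triangles, and the number of such triangulations is the Catalan number C_{9−2} = C_7. So Q = C_7 = 429.
P − Q = 2674440 − 429 = 2674011.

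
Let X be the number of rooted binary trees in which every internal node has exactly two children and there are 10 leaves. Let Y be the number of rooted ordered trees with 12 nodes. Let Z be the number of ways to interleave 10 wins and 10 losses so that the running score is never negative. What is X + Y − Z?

A full binary tree with L leaves has L−1 internal nodes and is counted by C_{L−1}; L = 10 gives C_9. So X = C_9 = 4862.
A rooted plane tree on 12 nodes has 11 edges, and such trees are counted by C_11. So Y = C_11 = 58786.
Ballot sequences with n votes each where one side never trails are Dyck words, counted by C_n; here n = 10. So Z = C_10 = 16796.
X + Y − Z = 4862 + 58786 − 16796 = 46852.

46852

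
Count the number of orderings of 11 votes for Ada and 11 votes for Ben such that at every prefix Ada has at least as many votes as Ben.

58786

Ballot sequences with n votes each where one side never trails are Dyck words, counted by C_n; here n = 11.
C_11 = 58786.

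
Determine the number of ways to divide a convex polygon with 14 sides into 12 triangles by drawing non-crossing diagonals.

208012

A convex 14-gon is triangulated into 12 triangles, and the number of such triangulations is the Catalan number C_{14−2} = C_12.
C_12 = C(24,12)/13 = 2704156/13 = 208012.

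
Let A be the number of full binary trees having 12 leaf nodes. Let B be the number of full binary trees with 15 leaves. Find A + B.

A full binary tree with L leaves has L−1 internal nodes and is counted by C_{L−1}; L = 12 gives C_11. So A = C_11 = 58786.
Full binary trees with 15 leaves have 15−1 = 14 internal nodes, so there are C_14 of them. So B = C_14 = 2674440.
A + B = 58786 + 2674440 = 2733226.

2733226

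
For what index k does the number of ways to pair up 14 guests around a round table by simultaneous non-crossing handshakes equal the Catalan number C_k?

7

Non-crossing handshake pairings of 2n people are counted by C_n; 14 people gives n = 7.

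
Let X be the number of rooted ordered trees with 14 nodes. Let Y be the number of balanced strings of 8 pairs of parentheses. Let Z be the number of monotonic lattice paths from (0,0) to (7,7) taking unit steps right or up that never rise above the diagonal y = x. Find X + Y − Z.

743901

A rooted plane tree on 14 nodes has 13 edges, and such trees are counted by C_13. So X = C_13 = 742900.
With 8 pairs the number of balanced bracket strings is the Catalan number C_8. So Y = C_8 = 1430.
Monotone paths in an n×n grid that stay weakly below the diagonal are counted by C_n; here n = 7. So Z = C_7 = 429.
X + Y − Z = 742900 + 1430 − 429 = 743901.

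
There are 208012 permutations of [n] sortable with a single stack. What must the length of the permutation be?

12

Stack-sortable permutations of [n] are counted by C_n; 208012 = C_12.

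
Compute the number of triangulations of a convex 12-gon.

A convex 12-gon is triangulated into 10 triangles, and the number of such triangulations is the Catalan number C_{12−2} = C_10.
C_10 = C(20,10)/11 = 184756/11 = 16796.

16796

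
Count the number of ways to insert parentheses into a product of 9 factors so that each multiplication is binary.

1430

Bracketing 9 factors into binary products is counted by C_{9−1} = C_8.
C_8 = C_7 · 2(2·7+1)/(7+2) = 429 · 30/9 = 1430.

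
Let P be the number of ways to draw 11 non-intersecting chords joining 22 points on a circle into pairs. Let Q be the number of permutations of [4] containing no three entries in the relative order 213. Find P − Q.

58772

Non-crossing perfect matchings of 2n points on a circle are counted by C_n; with 22 points, n = 11. So P = C_11 = 58786.
Permutations of [n] avoiding any single length-3 pattern are counted by C_n; here n = 4. So Q = C_4 = 14.
P − Q = 58786 − 14 = 58772.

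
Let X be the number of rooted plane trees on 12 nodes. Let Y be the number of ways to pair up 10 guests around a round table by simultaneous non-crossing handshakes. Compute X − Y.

Rooted ordered (plane) trees on m nodes have m−1 edges and are counted by C_{m−1}; m = 12 gives C_11. So X = C_11 = 58786.
With 10 = 2·5 people, non-crossing handshake pairings are non-crossing perfect matchings on a circle, counted by C_5. So Y = C_5 = 42.
X − Y = 58786 − 42 = 58744.

58744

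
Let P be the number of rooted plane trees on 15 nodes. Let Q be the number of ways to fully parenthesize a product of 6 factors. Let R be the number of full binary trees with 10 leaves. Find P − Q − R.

2669536

A rooted plane tree on 15 nodes has 14 edges, and such trees are counted by C_14. So P = C_14 = 2674440.
Parenthesizations of m factors correspond to full binary trees with m leaves, counted by C_{m−1}; m = 6 gives C_5. So Q = C_5 = 42.
Full binary trees with 10 leaves have 10−1 = 9 internal nodes, so there are C_9 of them. So R = C_9 = 4862.
P − Q − R = 2674440 − 42 − 4862 = 2669536.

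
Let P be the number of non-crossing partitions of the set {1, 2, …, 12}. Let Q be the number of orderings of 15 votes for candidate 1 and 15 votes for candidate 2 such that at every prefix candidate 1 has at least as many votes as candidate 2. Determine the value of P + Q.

Non-crossing partitions of an n-element set are counted by C_n; here n = 12. So P = C_12 = 208012.
Ballot sequences with n votes each where one side never trails are Dyck words, counted by C_n; here n = 15. So Q = C_15 = 9694845.
P + Q = 208012 + 9694845 = 9902857.

9902857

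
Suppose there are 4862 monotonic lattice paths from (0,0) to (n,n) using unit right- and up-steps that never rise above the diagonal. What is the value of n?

Such diagonal-avoiding paths in an n×n grid are counted by C_n; 4862 = C_9.

9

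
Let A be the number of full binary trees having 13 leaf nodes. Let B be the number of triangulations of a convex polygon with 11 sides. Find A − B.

203150

Full binary trees with 13 leaves have 13−1 = 12 internal nodes, so there are C_12 of them. So A = C_12 = 208012.
The number of triangulations of an 11-gon is the Catalan number C_9 (index = sides − 2). So B = C_9 = 4862.
A − B = 208012 − 4862 = 203150.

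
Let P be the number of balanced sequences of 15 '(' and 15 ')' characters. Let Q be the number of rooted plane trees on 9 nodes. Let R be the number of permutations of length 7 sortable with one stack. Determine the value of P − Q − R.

With 15 pairs the number of balanced bracket strings is the Catalan number C_15. So P = C_15 = 9694845.
A rooted plane tree on 9 nodes has 8 edges, and such trees are counted by C_8. So Q = C_8 = 1430.
By Knuth's characterisation, the stack-sortable permutations of length 7 are the 231-avoiders, numbering C_7. So R = C_7 = 429.
P − Q − R = 9694845 − 1430 − 429 = 9692986.

9692986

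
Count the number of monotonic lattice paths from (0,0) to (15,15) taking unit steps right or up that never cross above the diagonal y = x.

9694845

Monotone paths in an n×n grid that stay weakly below the diagonal are counted by C_n; here n = 15.
C_15 = C_14 · 2(2·14+1)/(14+2) = 2674440 · 58/16 = 9694845.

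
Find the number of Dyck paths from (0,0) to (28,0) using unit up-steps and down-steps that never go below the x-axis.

Dyck paths of semilength n (length 2n) are counted by C_n; here n = 14.
C_14 = 2674440.

2674440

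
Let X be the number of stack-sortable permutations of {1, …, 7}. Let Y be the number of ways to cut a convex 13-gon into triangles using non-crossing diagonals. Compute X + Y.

59215

By Knuth's characterisation, the stack-sortable permutations of length 7 are the 231-avoiders, numbering C_7. So X = C_7 = 429.
The number of triangulations of a 13-gon is the Catalan number C_11 (index = sides − 2). So Y = C_11 = 58786.
X + Y = 429 + 58786 = 59215.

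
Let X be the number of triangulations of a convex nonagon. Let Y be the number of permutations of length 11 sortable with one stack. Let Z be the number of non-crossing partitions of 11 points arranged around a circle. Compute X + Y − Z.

Triangulations of a convex m-gon are counted by C_{m−2}; with m = 9 this is C_7. So X = C_7 = 429.
Stack-sortable permutations are exactly the 231-avoiding ones, counted by C_n; here n = 11. So Y = C_11 = 58786.
The non-crossing partitions of [11] form a lattice of size C_11. So Z = C_11 = 58786.
X + Y − Z = 429 + 58786 − 58786 = 429.

429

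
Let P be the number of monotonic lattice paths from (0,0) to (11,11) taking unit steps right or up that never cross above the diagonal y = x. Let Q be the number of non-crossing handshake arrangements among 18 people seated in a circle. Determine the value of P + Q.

Sub-diagonal monotone paths from (0,0) to (11,11) biject with Dyck paths of semilength 11, giving C_11. So P = C_11 = 58786.
With 18 = 2·9 people, non-crossing handshake pairings are non-crossing perfect matchings on a circle, counted by C_9. So Q = C_9 = 4862.
P + Q = 58786 + 4862 = 63648.

63648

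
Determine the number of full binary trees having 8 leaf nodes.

Full binary trees with 8 leaves have 8−1 = 7 internal nodes, so there are C_7 of them.
C_7 = 429.

429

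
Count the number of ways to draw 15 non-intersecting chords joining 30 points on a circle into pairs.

9694845

Pairing 30 circle points by 15 non-crossing chords gives C_15 matchings.
C_15 = C(30,15)/16 = 155117520/16 = 9694845.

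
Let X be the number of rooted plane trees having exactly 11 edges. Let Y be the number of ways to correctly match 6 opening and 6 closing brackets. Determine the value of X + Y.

58918

Rooted ordered trees with n edges are counted by C_n; here n = 11. So X = C_11 = 58786.
A balanced arrangement of 6 bracket pairs is a Dyck word of semilength 6, so the count is C_6. So Y = C_6 = 132.
X + Y = 58786 + 132 = 58918.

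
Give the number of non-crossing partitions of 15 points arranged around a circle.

9694845

The non-crossing partitions of [15] form a lattice of size C_15.
C_15 = C(30,15)/16 = 155117520/16 = 9694845.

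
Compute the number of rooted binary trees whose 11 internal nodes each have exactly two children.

Full binary trees with n internal nodes are counted by C_n; here n = 11.
C_11 = C_10 · 2(2·10+1)/(10+2) = 16796 · 42/12 = 58786.

58786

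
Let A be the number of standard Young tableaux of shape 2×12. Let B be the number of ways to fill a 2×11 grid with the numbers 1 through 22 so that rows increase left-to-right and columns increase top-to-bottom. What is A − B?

149226

Standard Young tableaux of shape 2×n are counted by C_n; here n = 12. So A = C_12 = 208012.
By the hook-length formula (or a Dyck-path bijection), SYT of shape 2×11 number C_11. So B = C_11 = 58786.
A − B = 208012 − 58786 = 149226.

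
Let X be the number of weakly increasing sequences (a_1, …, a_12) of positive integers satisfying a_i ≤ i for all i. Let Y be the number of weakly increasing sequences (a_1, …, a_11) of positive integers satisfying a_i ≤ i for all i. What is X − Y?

149226

Such sub-staircase sequences of length n are counted by C_n; here n = 12. So X = C_12 = 208012.
Such sub-staircase sequences of length n are counted by C_n; here n = 11. So Y = C_11 = 58786.
X − Y = 208012 − 58786 = 149226.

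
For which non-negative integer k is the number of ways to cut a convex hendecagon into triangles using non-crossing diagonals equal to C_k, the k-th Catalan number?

The number of triangulations of an 11-gon is the Catalan number C_9 (index = sides − 2).

9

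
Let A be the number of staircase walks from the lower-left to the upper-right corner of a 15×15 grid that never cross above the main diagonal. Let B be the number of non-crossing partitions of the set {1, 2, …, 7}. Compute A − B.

Sub-diagonal monotone paths from (0,0) to (15,15) biject with Dyck paths of semilength 15, giving C_15. So A = C_15 = 9694845.
Non-crossing partitions of an n-element set are counted by C_n; here n = 7. So B = C_7 = 429.
A − B = 9694845 − 429 = 9694416.

9694416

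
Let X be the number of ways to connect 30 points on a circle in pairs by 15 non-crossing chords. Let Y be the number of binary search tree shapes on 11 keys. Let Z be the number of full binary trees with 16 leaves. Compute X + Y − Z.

58786

Non-crossing perfect matchings of 2n points on a circle are counted by C_n; with 30 points, n = 15. So X = C_15 = 9694845.
Binary trees (left/right distinguished) on n nodes are counted by C_n; here n = 11. So Y = C_11 = 58786.
Full binary trees with 16 leaves have 16−1 = 15 internal nodes, so there are C_15 of them. So Z = C_15 = 9694845.
X + Y − Z = 9694845 + 58786 − 9694845 = 58786.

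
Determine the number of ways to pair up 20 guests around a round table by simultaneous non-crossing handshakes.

16796

With 20 = 2·10 people, non-crossing handshake pairings are non-crossing perfect matchings on a circle, counted by C_10.
C_10 = 16796.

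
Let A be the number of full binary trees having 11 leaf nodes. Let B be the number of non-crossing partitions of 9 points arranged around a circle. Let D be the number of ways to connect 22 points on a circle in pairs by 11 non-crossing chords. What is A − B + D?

A full binary tree with L leaves has L−1 internal nodes and is counted by C_{L−1}; L = 11 gives C_10. So A = C_10 = 16796.
The non-crossing partitions of [9] form a lattice of size C_9. So B = C_9 = 4862.
Non-crossing perfect matchings of 2n points on a circle are counted by C_n; with 22 points, n = 11. So D = C_11 = 58786.
A − B + D = 16796 − 4862 + 58786 = 70720.

70720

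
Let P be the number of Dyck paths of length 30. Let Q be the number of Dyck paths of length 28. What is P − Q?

A Dyck path with 15 up-steps and 15 down-steps has semilength 15, so there are C_15 of them. So P = C_15 = 9694845.
A Dyck path with 14 up-steps and 14 down-steps has semilength 14, so there are C_14 of them. So Q = C_14 = 2674440.
P − Q = 9694845 − 2674440 = 7020405.

7020405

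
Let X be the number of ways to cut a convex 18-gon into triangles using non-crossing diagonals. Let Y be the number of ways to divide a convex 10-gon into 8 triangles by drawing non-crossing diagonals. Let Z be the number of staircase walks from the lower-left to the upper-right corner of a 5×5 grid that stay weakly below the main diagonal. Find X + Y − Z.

35359058

Triangulations of a convex m-gon are counted by C_{m−2}; with m = 18 this is C_16. So X = C_16 = 35357670.
Triangulations of a convex m-gon are counted by C_{m−2}; with m = 10 this is C_8. So Y = C_8 = 1430.
Sub-diagonal monotone paths from (0,0) to (5,5) biject with Dyck paths of semilength 5, giving C_5. So Z = C_5 = 42.
X + Y − Z = 35357670 + 1430 − 42 = 35359058.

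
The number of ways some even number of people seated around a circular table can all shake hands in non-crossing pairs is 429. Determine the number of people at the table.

14

Non-crossing handshake pairings of 2n people are counted by C_n; 429 = C_7.
So n = 7, and there are 2n = 14 people.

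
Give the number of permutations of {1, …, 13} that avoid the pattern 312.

742900

Permutations of [n] avoiding any single length-3 pattern are counted by C_n; here n = 13.
C_13 = C_12 · 2(2·12+1)/(12+2) = 208012 · 50/14 = 742900.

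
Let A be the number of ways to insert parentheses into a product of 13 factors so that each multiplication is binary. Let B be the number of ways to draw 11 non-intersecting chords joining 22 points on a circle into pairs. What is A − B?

Parenthesizations of m factors correspond to full binary trees with m leaves, counted by C_{m−1}; m = 13 gives C_12. So A = C_12 = 208012.
Non-crossing perfect matchings of 2n points on a circle are counted by C_n; with 22 points, n = 11. So B = C_11 = 58786.
A − B = 208012 − 58786 = 149226.

149226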